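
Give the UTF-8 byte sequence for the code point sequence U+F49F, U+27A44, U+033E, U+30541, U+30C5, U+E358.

EF 92 9F F0 A7 A9 84 CC BE F0 B0 95 81 E3 83 85 EE 8D 98

U+F49F: 3-byte form → EF 92 9F.
U+27A44: 4-byte form → F0 A7 A9 84.
U+033E: 2-byte form → CC BE.
U+30541: 4-byte form → F0 B0 95 81.
U+30C5: 3-byte form → E3 83 85.
U+E358: 3-byte form → EE 8D 98.
Concatenated (19 bytes): EF 92 9F F0 A7 A9 84 CC BE F0 B0 95 81 E3 83 85 EE 8D 98.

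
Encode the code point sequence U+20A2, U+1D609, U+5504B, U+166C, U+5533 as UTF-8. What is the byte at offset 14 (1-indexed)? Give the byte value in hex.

1-indexed offset 14 is 0-indexed offset 13.
U+20A2 → 3-byte form E2 82 A2 at offsets 0–2.
U+1D609 → 4-byte form F0 9D 98 89 at offsets 3–6.
U+5504B → 4-byte form F1 95 81 8B at offsets 7–10.
U+166C → 3-byte form E1 99 AC at offsets 11–13.
Offset 13 falls in char 4's range; it's byte 3 of E1 99 AC = 0xAC.

0xAC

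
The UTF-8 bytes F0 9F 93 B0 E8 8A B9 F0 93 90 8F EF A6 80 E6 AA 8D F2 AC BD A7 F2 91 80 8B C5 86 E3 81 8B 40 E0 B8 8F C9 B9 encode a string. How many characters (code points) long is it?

Byte at offset 0: 0xF0 = 11110000 → 4-byte char (#1). Advance 4.
Byte at offset 4: 0xE8 = 11101000 → 3-byte char (#2). Advance 3.
Byte at offset 7: 0xF0 = 11110000 → 4-byte char (#3). Advance 4.
Byte at offset 11: 0xEF = 11101111 → 3-byte char (#4). Advance 3.
Byte at offset 14: 0xE6 = 11100110 → 3-byte char (#5). Advance 3.
Byte at offset 17: 0xF2 = 11110010 → 4-byte char (#6). Advance 4.
Byte at offset 21: 0xF2 = 11110010 → 4-byte char (#7). Advance 4.
Byte at offset 25: 0xC5 = 11000101 → 2-byte char (#8). Advance 2.
Byte at offset 27: 0xE3 = 11100011 → 3-byte char (#9). Advance 3.
Byte at offset 30: 0x40 = 01000000 → 1-byte char (#10). Advance 1.
Byte at offset 31: 0xE0 = 11100000 → 3-byte char (#11). Advance 3.
Byte at offset 34: 0xC9 = 11001001 → 2-byte char (#12). Advance 2.
Reached end at offset 36 after 12 code points.

12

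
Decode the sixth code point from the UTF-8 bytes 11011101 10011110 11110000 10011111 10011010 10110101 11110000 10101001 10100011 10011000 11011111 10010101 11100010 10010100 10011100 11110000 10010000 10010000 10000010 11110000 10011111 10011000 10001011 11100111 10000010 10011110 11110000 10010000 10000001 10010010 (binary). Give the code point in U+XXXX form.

U+10402

Offset 0: leading byte 0xDD = 11011101 → 2-byte char #1 = DD 9E.
Offset 2: leading byte 0xF0 = 11110000 → 4-byte char #2 = F0 9F 9A B5.
Offset 6: leading byte 0xF0 = 11110000 → 4-byte char #3 = F0 A9 A3 98.
Offset 10: leading byte 0xDF = 11011111 → 2-byte char #4 = DF 95.
Offset 12: leading byte 0xE2 = 11100010 → 3-byte char #5 = E2 94 9C.
Offset 15: leading byte 0xF0 = 11110000 → 4-byte char #6 = F0 90 90 82.
Leading byte 0xF0 = 11110000 matches 11110xxx → 4-byte sequence.
Byte 1: 0xF0 = 11110000, payload 000 (3 bits).
Byte 2: 0x90 = 10010000 (10xxxxxx ✓), payload 010000.
Byte 3: 0x90 = 10010000 (10xxxxxx ✓), payload 010000.
Byte 4: 0x82 = 10000010 (10xxxxxx ✓), payload 000010.
Concatenate: 000010000010000000010 = 0x10402 (21 bits → U+10402).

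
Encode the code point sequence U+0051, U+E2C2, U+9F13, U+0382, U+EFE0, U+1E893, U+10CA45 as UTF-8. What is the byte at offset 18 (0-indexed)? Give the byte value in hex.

U+0051 → 1-byte form 51 at offsets 0–0.
U+E2C2 → 3-byte form EE 8B 82 at offsets 1–3.
U+9F13 → 3-byte form E9 BC 93 at offsets 4–6.
U+0382 → 2-byte form CE 82 at offsets 7–8.
U+EFE0 → 3-byte form EE BF A0 at offsets 9–11.
U+1E893 → 4-byte form F0 9E A2 93 at offsets 12–15.
U+10CA45 → 4-byte form F4 8C A9 85 at offsets 16–19.
Offset 18 falls in char 7's range; it's byte 3 of F4 8C A9 85 = 0xA9.

0xA9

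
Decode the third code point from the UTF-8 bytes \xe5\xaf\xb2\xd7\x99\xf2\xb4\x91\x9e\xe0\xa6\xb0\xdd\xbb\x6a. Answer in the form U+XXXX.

U+B445E

Offset 0: leading byte 0xE5 = 11100101 → 3-byte char #1 = E5 AF B2.
Offset 3: leading byte 0xD7 = 11010111 → 2-byte char #2 = D7 99.
Offset 5: leading byte 0xF2 = 11110010 → 4-byte char #3 = F2 B4 91 9E.
Leading byte 0xF2 = 11110010 matches 11110xxx → 4-byte sequence.
Byte 1: 0xF2 = 11110010, payload 010 (3 bits).
Byte 2: 0xB4 = 10110100 (10xxxxxx ✓), payload 110100.
Byte 3: 0x91 = 10010001 (10xxxxxx ✓), payload 010001.
Byte 4: 0x9E = 10011110 (10xxxxxx ✓), payload 011110.
Concatenate: 010110100010001011110 = 0xB445E (21 bits → U+B445E).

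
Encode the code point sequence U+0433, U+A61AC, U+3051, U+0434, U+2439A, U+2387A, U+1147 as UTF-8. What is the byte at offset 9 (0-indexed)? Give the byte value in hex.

0xD0

U+0433 → 2-byte form D0 B3 at offsets 0–1.
U+A61AC → 4-byte form F2 A6 86 AC at offsets 2–5.
U+3051 → 3-byte form E3 81 91 at offsets 6–8.
U+0434 → 2-byte form D0 B4 at offsets 9–10.
Offset 9 falls in char 4's range; it's byte 1 of D0 B4 = 0xD0.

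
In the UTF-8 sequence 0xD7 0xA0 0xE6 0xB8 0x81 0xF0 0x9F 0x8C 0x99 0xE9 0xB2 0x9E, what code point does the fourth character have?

U+9C9E

Offset 0: leading byte 0xD7 = 11010111 → 2-byte char #1 = D7 A0.
Offset 2: leading byte 0xE6 = 11100110 → 3-byte char #2 = E6 B8 81.
Offset 5: leading byte 0xF0 = 11110000 → 4-byte char #3 = F0 9F 8C 99.
Offset 9: leading byte 0xE9 = 11101001 → 3-byte char #4 = E9 B2 9E.
Leading byte 0xE9 = 11101001 matches 1110xxxx → 3-byte sequence.
Byte 1: 0xE9 = 11101001, payload 1001 (4 bits).
Byte 2: 0xB2 = 10110010 (10xxxxxx ✓), payload 110010.
Byte 3: 0x9E = 10011110 (10xxxxxx ✓), payload 011110.
Concatenate: 1001110010011110 = 0x9C9E (16 bits → U+9C9E).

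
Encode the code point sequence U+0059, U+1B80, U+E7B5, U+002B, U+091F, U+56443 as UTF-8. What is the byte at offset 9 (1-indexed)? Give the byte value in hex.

1-indexed offset 9 is 0-indexed offset 8.
U+0059 → 1-byte form 59 at offsets 0–0.
U+1B80 → 3-byte form E1 AE 80 at offsets 1–3.
U+E7B5 → 3-byte form EE 9E B5 at offsets 4–6.
U+002B → 1-byte form 2B at offsets 7–7.
U+091F → 3-byte form E0 A4 9F at offsets 8–10.
Offset 8 falls in char 5's range; it's byte 1 of E0 A4 9F = 0xE0.

0xE0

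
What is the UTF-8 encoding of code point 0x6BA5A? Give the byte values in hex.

U+6BA5A = 0x6BA5A = 440922 decimal. In range U+10000–U+10FFFF → 4-byte form: 11110xxx 10xxxxxx 10xxxxxx 10xxxxxx.
Binary (21 bits): 001101011101001011010.
Split 3+6+6+6: 001 | 101011 | 101001 | 011010.
Byte 1: 11110001 = 0xF1.
Byte 2: 10101011 = 0xAB.
Byte 3: 10101001 = 0xA9.
Byte 4: 10011010 = 0x9A.

F1 AB A9 9A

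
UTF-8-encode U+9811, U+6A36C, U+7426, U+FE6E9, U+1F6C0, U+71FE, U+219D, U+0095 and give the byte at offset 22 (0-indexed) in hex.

U+9811 → 3-byte form E9 A0 91 at offsets 0–2.
U+6A36C → 4-byte form F1 AA 8D AC at offsets 3–6.
U+7426 → 3-byte form E7 90 A6 at offsets 7–9.
U+FE6E9 → 4-byte form F3 BE 9B A9 at offsets 10–13.
U+1F6C0 → 4-byte form F0 9F 9B 80 at offsets 14–17.
U+71FE → 3-byte form E7 87 BE at offsets 18–20.
U+219D → 3-byte form E2 86 9D at offsets 21–23.
Offset 22 falls in char 7's range; it's byte 2 of E2 86 9D = 0x86.

0x86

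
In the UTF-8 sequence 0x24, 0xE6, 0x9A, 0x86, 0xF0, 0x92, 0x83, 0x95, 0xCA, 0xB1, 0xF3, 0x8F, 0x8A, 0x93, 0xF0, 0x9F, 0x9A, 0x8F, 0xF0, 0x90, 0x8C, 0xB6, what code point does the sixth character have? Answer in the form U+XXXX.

U+1F68F

Offset 0: leading byte 0x24 = 00100100 → 1-byte char #1 = 24.
Offset 1: leading byte 0xE6 = 11100110 → 3-byte char #2 = E6 9A 86.
Offset 4: leading byte 0xF0 = 11110000 → 4-byte char #3 = F0 92 83 95.
Offset 8: leading byte 0xCA = 11001010 → 2-byte char #4 = CA B1.
Offset 10: leading byte 0xF3 = 11110011 → 4-byte char #5 = F3 8F 8A 93.
Offset 14: leading byte 0xF0 = 11110000 → 4-byte char #6 = F0 9F 9A 8F.
Leading byte 0xF0 = 11110000 matches 11110xxx → 4-byte sequence.
Byte 1: 0xF0 = 11110000, payload 000 (3 bits).
Byte 2: 0x9F = 10011111 (10xxxxxx ✓), payload 011111.
Byte 3: 0x9A = 10011010 (10xxxxxx ✓), payload 011010.
Byte 4: 0x8F = 10001111 (10xxxxxx ✓), payload 001111.
Concatenate: 000011111011010001111 = 0x1F68F (21 bits → U+1F68F).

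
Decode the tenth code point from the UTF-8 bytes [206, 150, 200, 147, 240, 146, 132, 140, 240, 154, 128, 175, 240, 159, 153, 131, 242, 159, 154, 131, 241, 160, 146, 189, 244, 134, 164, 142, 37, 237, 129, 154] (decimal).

U+D05A

Offset 0: leading byte 0xCE = 11001110 → 2-byte char #1 = CE 96.
Offset 2: leading byte 0xC8 = 11001000 → 2-byte char #2 = C8 93.
Offset 4: leading byte 0xF0 = 11110000 → 4-byte char #3 = F0 92 84 8C.
Offset 8: leading byte 0xF0 = 11110000 → 4-byte char #4 = F0 9A 80 AF.
Offset 12: leading byte 0xF0 = 11110000 → 4-byte char #5 = F0 9F 99 83.
Offset 16: leading byte 0xF2 = 11110010 → 4-byte char #6 = F2 9F 9A 83.
Offset 20: leading byte 0xF1 = 11110001 → 4-byte char #7 = F1 A0 92 BD.
Offset 24: leading byte 0xF4 = 11110100 → 4-byte char #8 = F4 86 A4 8E.
Offset 28: leading byte 0x25 = 00100101 → 1-byte char #9 = 25.
Offset 29: leading byte 0xED = 11101101 → 3-byte char #10 = ED 81 9A.
Leading byte 0xED = 11101101 matches 1110xxxx → 3-byte sequence.
Byte 1: 0xED = 11101101, payload 1101 (4 bits).
Byte 2: 0x81 = 10000001 (10xxxxxx ✓), payload 000001.
Byte 3: 0x9A = 10011010 (10xxxxxx ✓), payload 011010.
Concatenate: 1101000001011010 = 0xD05A (16 bits → U+D05A).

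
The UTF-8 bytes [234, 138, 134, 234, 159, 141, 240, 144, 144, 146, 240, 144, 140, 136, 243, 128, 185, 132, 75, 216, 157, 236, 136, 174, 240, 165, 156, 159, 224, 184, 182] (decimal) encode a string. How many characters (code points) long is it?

10

Byte at offset 0: 0xEA = 11101010 → 3-byte char (#1). Advance 3.
Byte at offset 3: 0xEA = 11101010 → 3-byte char (#2). Advance 3.
Byte at offset 6: 0xF0 = 11110000 → 4-byte char (#3). Advance 4.
Byte at offset 10: 0xF0 = 11110000 → 4-byte char (#4). Advance 4.
Byte at offset 14: 0xF3 = 11110011 → 4-byte char (#5). Advance 4.
Byte at offset 18: 0x4B = 01001011 → 1-byte char (#6). Advance 1.
Byte at offset 19: 0xD8 = 11011000 → 2-byte char (#7). Advance 2.
Byte at offset 21: 0xEC = 11101100 → 3-byte char (#8). Advance 3.
Byte at offset 24: 0xF0 = 11110000 → 4-byte char (#9). Advance 4.
Byte at offset 28: 0xE0 = 11100000 → 3-byte char (#10). Advance 3.
Reached end at offset 31 after 10 code points.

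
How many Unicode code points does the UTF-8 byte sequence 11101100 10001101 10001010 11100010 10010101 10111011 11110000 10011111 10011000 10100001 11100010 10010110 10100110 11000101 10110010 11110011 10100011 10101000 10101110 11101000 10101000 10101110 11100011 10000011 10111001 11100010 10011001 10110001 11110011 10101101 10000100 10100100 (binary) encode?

Byte at offset 0: 0xEC = 11101100 → 3-byte char (#1). Advance 3.
Byte at offset 3: 0xE2 = 11100010 → 3-byte char (#2). Advance 3.
Byte at offset 6: 0xF0 = 11110000 → 4-byte char (#3). Advance 4.
Byte at offset 10: 0xE2 = 11100010 → 3-byte char (#4). Advance 3.
Byte at offset 13: 0xC5 = 11000101 → 2-byte char (#5). Advance 2.
Byte at offset 15: 0xF3 = 11110011 → 4-byte char (#6). Advance 4.
Byte at offset 19: 0xE8 = 11101000 → 3-byte char (#7). Advance 3.
Byte at offset 22: 0xE3 = 11100011 → 3-byte char (#8). Advance 3.
Byte at offset 25: 0xE2 = 11100010 → 3-byte char (#9). Advance 3.
Byte at offset 28: 0xF3 = 11110011 → 4-byte char (#10). Advance 4.
Reached end at offset 32 after 10 code points.

10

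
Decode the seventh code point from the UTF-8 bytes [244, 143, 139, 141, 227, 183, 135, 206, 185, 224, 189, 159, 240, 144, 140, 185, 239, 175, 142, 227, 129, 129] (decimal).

U+3041

Offset 0: leading byte 0xF4 = 11110100 → 4-byte char #1 = F4 8F 8B 8D.
Offset 4: leading byte 0xE3 = 11100011 → 3-byte char #2 = E3 B7 87.
Offset 7: leading byte 0xCE = 11001110 → 2-byte char #3 = CE B9.
Offset 9: leading byte 0xE0 = 11100000 → 3-byte char #4 = E0 BD 9F.
Offset 12: leading byte 0xF0 = 11110000 → 4-byte char #5 = F0 90 8C B9.
Offset 16: leading byte 0xEF = 11101111 → 3-byte char #6 = EF AF 8E.
Offset 19: leading byte 0xE3 = 11100011 → 3-byte char #7 = E3 81 81.
Leading byte 0xE3 = 11100011 matches 1110xxxx → 3-byte sequence.
Byte 1: 0xE3 = 11100011, payload 0011 (4 bits).
Byte 2: 0x81 = 10000001 (10xxxxxx ✓), payload 000001.
Byte 3: 0x81 = 10000001 (10xxxxxx ✓), payload 000001.
Concatenate: 0011000001000001 = 0x3041 (16 bits → U+3041).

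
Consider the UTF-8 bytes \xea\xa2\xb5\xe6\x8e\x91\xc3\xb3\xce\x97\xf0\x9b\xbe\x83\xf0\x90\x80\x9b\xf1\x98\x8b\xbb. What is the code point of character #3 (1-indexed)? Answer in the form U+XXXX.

U+00F3

Offset 0: leading byte 0xEA = 11101010 → 3-byte char #1 = EA A2 B5.
Offset 3: leading byte 0xE6 = 11100110 → 3-byte char #2 = E6 8E 91.
Offset 6: leading byte 0xC3 = 11000011 → 2-byte char #3 = C3 B3.
Leading byte 0xC3 = 11000011 matches 110xxxxx → 2-byte sequence.
Byte 1: 0xC3 = 11000011, payload 00011 (5 bits).
Byte 2: 0xB3 = 10110011 (10xxxxxx ✓), payload 110011.
Concatenate: 00011110011 = 0xF3 (11 bits → U+00F3).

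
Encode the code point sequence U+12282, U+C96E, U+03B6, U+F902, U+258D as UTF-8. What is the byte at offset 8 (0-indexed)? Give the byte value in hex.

0xB6

U+12282 → 4-byte form F0 92 8A 82 at offsets 0–3.
U+C96E → 3-byte form EC A5 AE at offsets 4–6.
U+03B6 → 2-byte form CE B6 at offsets 7–8.
Offset 8 falls in char 3's range; it's byte 2 of CE B6 = 0xB6.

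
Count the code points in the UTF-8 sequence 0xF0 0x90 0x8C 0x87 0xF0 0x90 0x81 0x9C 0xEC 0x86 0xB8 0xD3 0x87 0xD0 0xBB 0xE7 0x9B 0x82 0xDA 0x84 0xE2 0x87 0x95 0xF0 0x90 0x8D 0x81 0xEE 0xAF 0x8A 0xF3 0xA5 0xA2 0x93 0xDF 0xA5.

12

Byte at offset 0: 0xF0 = 11110000 → 4-byte char (#1). Advance 4.
Byte at offset 4: 0xF0 = 11110000 → 4-byte char (#2). Advance 4.
Byte at offset 8: 0xEC = 11101100 → 3-byte char (#3). Advance 3.
Byte at offset 11: 0xD3 = 11010011 → 2-byte char (#4). Advance 2.
Byte at offset 13: 0xD0 = 11010000 → 2-byte char (#5). Advance 2.
Byte at offset 15: 0xE7 = 11100111 → 3-byte char (#6). Advance 3.
Byte at offset 18: 0xDA = 11011010 → 2-byte char (#7). Advance 2.
Byte at offset 20: 0xE2 = 11100010 → 3-byte char (#8). Advance 3.
Byte at offset 23: 0xF0 = 11110000 → 4-byte char (#9). Advance 4.
Byte at offset 27: 0xEE = 11101110 → 3-byte char (#10). Advance 3.
Byte at offset 30: 0xF3 = 11110011 → 4-byte char (#11). Advance 4.
Byte at offset 34: 0xDF = 11011111 → 2-byte char (#12). Advance 2.
Reached end at offset 36 after 12 code points.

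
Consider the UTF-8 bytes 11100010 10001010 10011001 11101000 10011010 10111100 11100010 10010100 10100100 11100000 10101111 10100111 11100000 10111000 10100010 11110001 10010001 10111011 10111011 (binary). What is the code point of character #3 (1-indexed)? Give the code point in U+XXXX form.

U+2524

Offset 0: leading byte 0xE2 = 11100010 → 3-byte char #1 = E2 8A 99.
Offset 3: leading byte 0xE8 = 11101000 → 3-byte char #2 = E8 9A BC.
Offset 6: leading byte 0xE2 = 11100010 → 3-byte char #3 = E2 94 A4.
Leading byte 0xE2 = 11100010 matches 1110xxxx → 3-byte sequence.
Byte 1: 0xE2 = 11100010, payload 0010 (4 bits).
Byte 2: 0x94 = 10010100 (10xxxxxx ✓), payload 010100.
Byte 3: 0xA4 = 10100100 (10xxxxxx ✓), payload 100100.
Concatenate: 0010010100100100 = 0x2524 (16 bits → U+2524).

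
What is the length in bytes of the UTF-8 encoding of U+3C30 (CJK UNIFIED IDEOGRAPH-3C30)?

3

U+3C30 = 0x3C30. UTF-8 uses 1 byte below 0x80, 2 below 0x800, 3 below 0x10000, 4 up to 0x10FFFF. 0x3C30 is in U+0800–U+FFFF → 3 bytes.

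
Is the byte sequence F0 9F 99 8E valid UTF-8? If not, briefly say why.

valid

Leading byte 0xF0 = 11110000 → 4-byte form.
Continuation bytes 0x9F=10011111, 0x99=10011001, 0x8E=10001110 all match 10xxxxxx.
Decoded value 0x1F64E is ≥ 0x10000 (shortest form) and not a surrogate.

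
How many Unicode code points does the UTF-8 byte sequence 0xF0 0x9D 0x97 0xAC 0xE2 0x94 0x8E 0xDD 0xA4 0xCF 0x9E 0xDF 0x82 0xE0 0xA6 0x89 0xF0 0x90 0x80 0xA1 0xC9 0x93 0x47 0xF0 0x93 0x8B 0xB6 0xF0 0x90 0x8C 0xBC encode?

Byte at offset 0: 0xF0 = 11110000 → 4-byte char (#1). Advance 4.
Byte at offset 4: 0xE2 = 11100010 → 3-byte char (#2). Advance 3.
Byte at offset 7: 0xDD = 11011101 → 2-byte char (#3). Advance 2.
Byte at offset 9: 0xCF = 11001111 → 2-byte char (#4). Advance 2.
Byte at offset 11: 0xDF = 11011111 → 2-byte char (#5). Advance 2.
Byte at offset 13: 0xE0 = 11100000 → 3-byte char (#6). Advance 3.
Byte at offset 16: 0xF0 = 11110000 → 4-byte char (#7). Advance 4.
Byte at offset 20: 0xC9 = 11001001 → 2-byte char (#8). Advance 2.
Byte at offset 22: 0x47 = 01000111 → 1-byte char (#9). Advance 1.
Byte at offset 23: 0xF0 = 11110000 → 4-byte char (#10). Advance 4.
Byte at offset 27: 0xF0 = 11110000 → 4-byte char (#11). Advance 4.
Reached end at offset 31 after 11 code points.

11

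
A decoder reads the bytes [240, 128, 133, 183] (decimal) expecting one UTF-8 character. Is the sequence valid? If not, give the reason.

Leading byte 0xF0 = 11110000 → 4-byte form.
Continuation bytes all match 10xxxxxx. Payload decodes to 0x177.
But 0x177 < 0x10000, the minimum for a 4-byte sequence — this is an overlong encoding.

invalid (overlong encoding)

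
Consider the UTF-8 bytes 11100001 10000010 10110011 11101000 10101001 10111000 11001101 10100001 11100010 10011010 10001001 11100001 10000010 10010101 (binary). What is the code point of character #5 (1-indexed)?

U+1095

Offset 0: leading byte 0xE1 = 11100001 → 3-byte char #1 = E1 82 B3.
Offset 3: leading byte 0xE8 = 11101000 → 3-byte char #2 = E8 A9 B8.
Offset 6: leading byte 0xCD = 11001101 → 2-byte char #3 = CD A1.
Offset 8: leading byte 0xE2 = 11100010 → 3-byte char #4 = E2 9A 89.
Offset 11: leading byte 0xE1 = 11100001 → 3-byte char #5 = E1 82 95.
Leading byte 0xE1 = 11100001 matches 1110xxxx → 3-byte sequence.
Byte 1: 0xE1 = 11100001, payload 0001 (4 bits).
Byte 2: 0x82 = 10000010 (10xxxxxx ✓), payload 000010.
Byte 3: 0x95 = 10010101 (10xxxxxx ✓), payload 010101.
Concatenate: 0001000010010101 = 0x1095 (16 bits → U+1095).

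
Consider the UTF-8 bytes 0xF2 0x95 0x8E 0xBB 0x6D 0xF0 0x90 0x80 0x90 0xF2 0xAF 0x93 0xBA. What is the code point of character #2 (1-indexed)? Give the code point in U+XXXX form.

U+006D

Offset 0: leading byte 0xF2 = 11110010 → 4-byte char #1 = F2 95 8E BB.
Offset 4: leading byte 0x6D = 01101101 → 1-byte char #2 = 6D.
Leading byte 0x6D = 01101101 matches 0xxxxxxx → 1-byte sequence.
Byte 1: 0x6D = 01101101, payload 1101101 (7 bits).
Concatenate: 1101101 = 0x6D (7 bits → U+006D).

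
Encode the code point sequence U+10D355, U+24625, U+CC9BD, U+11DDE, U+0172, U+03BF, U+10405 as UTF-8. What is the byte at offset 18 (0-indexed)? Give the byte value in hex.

U+10D355 → 4-byte form F4 8D 8D 95 at offsets 0–3.
U+24625 → 4-byte form F0 A4 98 A5 at offsets 4–7.
U+CC9BD → 4-byte form F3 8C A6 BD at offsets 8–11.
U+11DDE → 4-byte form F0 91 B7 9E at offsets 12–15.
U+0172 → 2-byte form C5 B2 at offsets 16–17.
U+03BF → 2-byte form CE BF at offsets 18–19.
Offset 18 falls in char 6's range; it's byte 1 of CE BF = 0xCE.

0xCE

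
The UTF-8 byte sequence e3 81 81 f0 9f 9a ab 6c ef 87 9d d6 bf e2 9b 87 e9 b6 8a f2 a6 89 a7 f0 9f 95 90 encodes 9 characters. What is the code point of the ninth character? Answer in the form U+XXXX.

U+1F550

Offset 0: leading byte 0xE3 = 11100011 → 3-byte char #1 = E3 81 81.
Offset 3: leading byte 0xF0 = 11110000 → 4-byte char #2 = F0 9F 9A AB.
Offset 7: leading byte 0x6C = 01101100 → 1-byte char #3 = 6C.
Offset 8: leading byte 0xEF = 11101111 → 3-byte char #4 = EF 87 9D.
Offset 11: leading byte 0xD6 = 11010110 → 2-byte char #5 = D6 BF.
Offset 13: leading byte 0xE2 = 11100010 → 3-byte char #6 = E2 9B 87.
Offset 16: leading byte 0xE9 = 11101001 → 3-byte char #7 = E9 B6 8A.
Offset 19: leading byte 0xF2 = 11110010 → 4-byte char #8 = F2 A6 89 A7.
Offset 23: leading byte 0xF0 = 11110000 → 4-byte char #9 = F0 9F 95 90.
Leading byte 0xF0 = 11110000 matches 11110xxx → 4-byte sequence.
Byte 1: 0xF0 = 11110000, payload 000 (3 bits).
Byte 2: 0x9F = 10011111 (10xxxxxx ✓), payload 011111.
Byte 3: 0x95 = 10010101 (10xxxxxx ✓), payload 010101.
Byte 4: 0x90 = 10010000 (10xxxxxx ✓), payload 010000.
Concatenate: 000011111010101010000 = 0x1F550 (21 bits → U+1F550).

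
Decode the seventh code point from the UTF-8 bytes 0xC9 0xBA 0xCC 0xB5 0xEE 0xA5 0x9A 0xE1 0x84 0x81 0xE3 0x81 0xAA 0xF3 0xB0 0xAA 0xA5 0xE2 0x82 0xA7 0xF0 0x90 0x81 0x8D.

U+20A7

Offset 0: leading byte 0xC9 = 11001001 → 2-byte char #1 = C9 BA.
Offset 2: leading byte 0xCC = 11001100 → 2-byte char #2 = CC B5.
Offset 4: leading byte 0xEE = 11101110 → 3-byte char #3 = EE A5 9A.
Offset 7: leading byte 0xE1 = 11100001 → 3-byte char #4 = E1 84 81.
Offset 10: leading byte 0xE3 = 11100011 → 3-byte char #5 = E3 81 AA.
Offset 13: leading byte 0xF3 = 11110011 → 4-byte char #6 = F3 B0 AA A5.
Offset 17: leading byte 0xE2 = 11100010 → 3-byte char #7 = E2 82 A7.
Leading byte 0xE2 = 11100010 matches 1110xxxx → 3-byte sequence.
Byte 1: 0xE2 = 11100010, payload 0010 (4 bits).
Byte 2: 0x82 = 10000010 (10xxxxxx ✓), payload 000010.
Byte 3: 0xA7 = 10100111 (10xxxxxx ✓), payload 100111.
Concatenate: 0010000010100111 = 0x20A7 (16 bits → U+20A7).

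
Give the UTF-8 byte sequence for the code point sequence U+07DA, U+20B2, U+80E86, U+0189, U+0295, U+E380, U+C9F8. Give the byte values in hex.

DF 9A E2 82 B2 F2 80 BA 86 C6 89 CA 95 EE 8E 80 EC A7 B8

U+07DA: 2-byte form → DF 9A.
U+20B2: 3-byte form → E2 82 B2.
U+80E86: 4-byte form → F2 80 BA 86.
U+0189: 2-byte form → C6 89.
U+0295: 2-byte form → CA 95.
U+E380: 3-byte form → EE 8E 80.
U+C9F8: 3-byte form → EC A7 B8.
Concatenated (19 bytes): DF 9A E2 82 B2 F2 80 BA 86 C6 89 CA 95 EE 8E 80 EC A7 B8.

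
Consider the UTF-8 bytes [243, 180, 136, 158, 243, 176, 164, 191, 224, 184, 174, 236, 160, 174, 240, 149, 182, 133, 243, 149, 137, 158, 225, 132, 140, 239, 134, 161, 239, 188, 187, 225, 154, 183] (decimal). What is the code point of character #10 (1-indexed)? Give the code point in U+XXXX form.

Offset 0: leading byte 0xF3 = 11110011 → 4-byte char #1 = F3 B4 88 9E.
Offset 4: leading byte 0xF3 = 11110011 → 4-byte char #2 = F3 B0 A4 BF.
Offset 8: leading byte 0xE0 = 11100000 → 3-byte char #3 = E0 B8 AE.
Offset 11: leading byte 0xEC = 11101100 → 3-byte char #4 = EC A0 AE.
Offset 14: leading byte 0xF0 = 11110000 → 4-byte char #5 = F0 95 B6 85.
Offset 18: leading byte 0xF3 = 11110011 → 4-byte char #6 = F3 95 89 9E.
Offset 22: leading byte 0xE1 = 11100001 → 3-byte char #7 = E1 84 8C.
Offset 25: leading byte 0xEF = 11101111 → 3-byte char #8 = EF 86 A1.
Offset 28: leading byte 0xEF = 11101111 → 3-byte char #9 = EF BC BB.
Offset 31: leading byte 0xE1 = 11100001 → 3-byte char #10 = E1 9A B7.
Leading byte 0xE1 = 11100001 matches 1110xxxx → 3-byte sequence.
Byte 1: 0xE1 = 11100001, payload 0001 (4 bits).
Byte 2: 0x9A = 10011010 (10xxxxxx ✓), payload 011010.
Byte 3: 0xB7 = 10110111 (10xxxxxx ✓), payload 110111.
Concatenate: 0001011010110111 = 0x16B7 (16 bits → U+16B7).

U+16B7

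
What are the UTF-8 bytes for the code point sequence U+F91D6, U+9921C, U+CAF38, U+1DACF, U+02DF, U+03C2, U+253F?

F3 B9 87 96 F2 99 88 9C F3 8A BC B8 F0 9D AB 8F CB 9F CF 82 E2 94 BF

U+F91D6: 4-byte form → F3 B9 87 96.
U+9921C: 4-byte form → F2 99 88 9C.
U+CAF38: 4-byte form → F3 8A BC B8.
U+1DACF: 4-byte form → F0 9D AB 8F.
U+02DF: 2-byte form → CB 9F.
U+03C2: 2-byte form → CF 82.
U+253F: 3-byte form → E2 94 BF.
Concatenated (23 bytes): F3 B9 87 96 F2 99 88 9C F3 8A BC B8 F0 9D AB 8F CB 9F CF 82 E2 94 BF.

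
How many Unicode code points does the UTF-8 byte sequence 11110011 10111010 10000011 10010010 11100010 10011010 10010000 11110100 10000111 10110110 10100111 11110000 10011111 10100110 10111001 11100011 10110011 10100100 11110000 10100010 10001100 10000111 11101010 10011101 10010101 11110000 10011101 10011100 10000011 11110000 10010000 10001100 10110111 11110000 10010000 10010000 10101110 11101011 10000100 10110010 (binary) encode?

Byte at offset 0: 0xF3 = 11110011 → 4-byte char (#1). Advance 4.
Byte at offset 4: 0xE2 = 11100010 → 3-byte char (#2). Advance 3.
Byte at offset 7: 0xF4 = 11110100 → 4-byte char (#3). Advance 4.
Byte at offset 11: 0xF0 = 11110000 → 4-byte char (#4). Advance 4.
Byte at offset 15: 0xE3 = 11100011 → 3-byte char (#5). Advance 3.
Byte at offset 18: 0xF0 = 11110000 → 4-byte char (#6). Advance 4.
Byte at offset 22: 0xEA = 11101010 → 3-byte char (#7). Advance 3.
Byte at offset 25: 0xF0 = 11110000 → 4-byte char (#8). Advance 4.
Byte at offset 29: 0xF0 = 11110000 → 4-byte char (#9). Advance 4.
Byte at offset 33: 0xF0 = 11110000 → 4-byte char (#10). Advance 4.
Byte at offset 37: 0xEB = 11101011 → 3-byte char (#11). Advance 3.
Reached end at offset 40 after 11 code points.

11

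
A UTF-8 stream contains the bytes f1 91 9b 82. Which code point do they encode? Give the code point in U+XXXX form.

U+516C2

Leading byte 0xF1 = 11110001 matches 11110xxx → 4-byte sequence.
Byte 1: 0xF1 = 11110001, payload 001 (3 bits).
Byte 2: 0x91 = 10010001 (10xxxxxx ✓), payload 010001.
Byte 3: 0x9B = 10011011 (10xxxxxx ✓), payload 011011.
Byte 4: 0x82 = 10000010 (10xxxxxx ✓), payload 000010.
Concatenate: 001010001011011000010 = 0x516C2 (21 bits → U+516C2).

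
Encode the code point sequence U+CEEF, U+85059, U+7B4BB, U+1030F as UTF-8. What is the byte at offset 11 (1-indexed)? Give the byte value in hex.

0xBB

1-indexed offset 11 is 0-indexed offset 10.
U+CEEF → 3-byte form EC BB AF at offsets 0–2.
U+85059 → 4-byte form F2 85 81 99 at offsets 3–6.
U+7B4BB → 4-byte form F1 BB 92 BB at offsets 7–10.
Offset 10 falls in char 3's range; it's byte 4 of F1 BB 92 BB = 0xBB.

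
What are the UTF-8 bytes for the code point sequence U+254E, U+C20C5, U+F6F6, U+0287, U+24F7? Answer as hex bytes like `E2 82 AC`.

U+254E: 3-byte form → E2 95 8E.
U+C20C5: 4-byte form → F3 82 83 85.
U+F6F6: 3-byte form → EF 9B B6.
U+0287: 2-byte form → CA 87.
U+24F7: 3-byte form → E2 93 B7.
Concatenated (15 bytes): E2 95 8E F3 82 83 85 EF 9B B6 CA 87 E2 93 B7.

E2 95 8E F3 82 83 85 EF 9B B6 CA 87 E2 93 B7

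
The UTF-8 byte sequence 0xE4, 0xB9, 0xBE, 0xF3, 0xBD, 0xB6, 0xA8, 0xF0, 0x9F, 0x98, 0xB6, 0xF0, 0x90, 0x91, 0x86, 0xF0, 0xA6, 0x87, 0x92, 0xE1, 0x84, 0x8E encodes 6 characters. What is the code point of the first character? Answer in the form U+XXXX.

U+4E7E

Offset 0: leading byte 0xE4 = 11100100 → 3-byte char #1 = E4 B9 BE.
Leading byte 0xE4 = 11100100 matches 1110xxxx → 3-byte sequence.
Byte 1: 0xE4 = 11100100, payload 0100 (4 bits).
Byte 2: 0xB9 = 10111001 (10xxxxxx ✓), payload 111001.
Byte 3: 0xBE = 10111110 (10xxxxxx ✓), payload 111110.
Concatenate: 0100111001111110 = 0x4E7E (16 bits → U+4E7E).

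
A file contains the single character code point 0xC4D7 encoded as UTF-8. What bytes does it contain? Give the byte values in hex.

EC 93 97

U+C4D7 = 0xC4D7 = 50391 decimal. In range U+0800–U+FFFF → 3-byte form: 1110xxxx 10xxxxxx 10xxxxxx.
Binary (16 bits): 1100010011010111.
Split 4+6+6: 1100 | 010011 | 010111.
Byte 1: 11101100 = 0xEC.
Byte 2: 10010011 = 0x93.
Byte 3: 10010111 = 0x97.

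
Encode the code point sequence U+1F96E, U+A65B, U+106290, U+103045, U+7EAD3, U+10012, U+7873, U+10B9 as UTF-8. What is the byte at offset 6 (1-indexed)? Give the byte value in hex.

1-indexed offset 6 is 0-indexed offset 5.
U+1F96E → 4-byte form F0 9F A5 AE at offsets 0–3.
U+A65B → 3-byte form EA 99 9B at offsets 4–6.
Offset 5 falls in char 2's range; it's byte 2 of EA 99 9B = 0x99.

0x99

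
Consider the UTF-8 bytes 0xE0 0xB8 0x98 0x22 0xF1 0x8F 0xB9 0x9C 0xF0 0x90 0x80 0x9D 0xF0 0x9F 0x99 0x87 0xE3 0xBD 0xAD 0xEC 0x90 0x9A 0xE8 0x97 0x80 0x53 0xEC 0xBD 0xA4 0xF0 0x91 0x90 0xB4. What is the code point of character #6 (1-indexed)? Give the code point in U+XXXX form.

Offset 0: leading byte 0xE0 = 11100000 → 3-byte char #1 = E0 B8 98.
Offset 3: leading byte 0x22 = 00100010 → 1-byte char #2 = 22.
Offset 4: leading byte 0xF1 = 11110001 → 4-byte char #3 = F1 8F B9 9C.
Offset 8: leading byte 0xF0 = 11110000 → 4-byte char #4 = F0 90 80 9D.
Offset 12: leading byte 0xF0 = 11110000 → 4-byte char #5 = F0 9F 99 87.
Offset 16: leading byte 0xE3 = 11100011 → 3-byte char #6 = E3 BD AD.
Leading byte 0xE3 = 11100011 matches 1110xxxx → 3-byte sequence.
Byte 1: 0xE3 = 11100011, payload 0011 (4 bits).
Byte 2: 0xBD = 10111101 (10xxxxxx ✓), payload 111101.
Byte 3: 0xAD = 10101101 (10xxxxxx ✓), payload 101101.
Concatenate: 0011111101101101 = 0x3F6D (16 bits → U+3F6D).

U+3F6D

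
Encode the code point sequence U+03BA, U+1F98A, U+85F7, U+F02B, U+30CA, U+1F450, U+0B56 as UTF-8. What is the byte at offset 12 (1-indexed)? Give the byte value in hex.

1-indexed offset 12 is 0-indexed offset 11.
U+03BA → 2-byte form CE BA at offsets 0–1.
U+1F98A → 4-byte form F0 9F A6 8A at offsets 2–5.
U+85F7 → 3-byte form E8 97 B7 at offsets 6–8.
U+F02B → 3-byte form EF 80 AB at offsets 9–11.
Offset 11 falls in char 4's range; it's byte 3 of EF 80 AB = 0xAB.

0xAB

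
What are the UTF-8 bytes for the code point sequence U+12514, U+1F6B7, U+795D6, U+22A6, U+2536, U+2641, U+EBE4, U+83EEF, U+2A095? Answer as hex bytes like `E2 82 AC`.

U+12514: 4-byte form → F0 92 94 94.
U+1F6B7: 4-byte form → F0 9F 9A B7.
U+795D6: 4-byte form → F1 B9 97 96.
U+22A6: 3-byte form → E2 8A A6.
U+2536: 3-byte form → E2 94 B6.
U+2641: 3-byte form → E2 99 81.
U+EBE4: 3-byte form → EE AF A4.
U+83EEF: 4-byte form → F2 83 BB AF.
U+2A095: 4-byte form → F0 AA 82 95.
Concatenated (32 bytes): F0 92 94 94 F0 9F 9A B7 F1 B9 97 96 E2 8A A6 E2 94 B6 E2 99 81 EE AF A4 F2 83 BB AF F0 AA 82 95.

F0 92 94 94 F0 9F 9A B7 F1 B9 97 96 E2 8A A6 E2 94 B6 E2 99 81 EE AF A4 F2 83 BB AF F0 AA 82 95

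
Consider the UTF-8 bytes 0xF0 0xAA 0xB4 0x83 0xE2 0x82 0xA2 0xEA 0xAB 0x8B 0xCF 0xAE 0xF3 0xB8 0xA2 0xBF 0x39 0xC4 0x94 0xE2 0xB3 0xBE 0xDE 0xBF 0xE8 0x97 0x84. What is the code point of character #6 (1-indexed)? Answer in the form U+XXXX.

Offset 0: leading byte 0xF0 = 11110000 → 4-byte char #1 = F0 AA B4 83.
Offset 4: leading byte 0xE2 = 11100010 → 3-byte char #2 = E2 82 A2.
Offset 7: leading byte 0xEA = 11101010 → 3-byte char #3 = EA AB 8B.
Offset 10: leading byte 0xCF = 11001111 → 2-byte char #4 = CF AE.
Offset 12: leading byte 0xF3 = 11110011 → 4-byte char #5 = F3 B8 A2 BF.
Offset 16: leading byte 0x39 = 00111001 → 1-byte char #6 = 39.
Leading byte 0x39 = 00111001 matches 0xxxxxxx → 1-byte sequence.
Byte 1: 0x39 = 00111001, payload 0111001 (7 bits).
Concatenate: 0111001 = 0x39 (7 bits → U+0039).

U+0039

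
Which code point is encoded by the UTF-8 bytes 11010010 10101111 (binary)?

U+04AF

Leading byte 0xD2 = 11010010 matches 110xxxxx → 2-byte sequence.
Byte 1: 0xD2 = 11010010, payload 10010 (5 bits).
Byte 2: 0xAF = 10101111 (10xxxxxx ✓), payload 101111.
Concatenate: 10010101111 = 0x4AF (11 bits → U+04AF).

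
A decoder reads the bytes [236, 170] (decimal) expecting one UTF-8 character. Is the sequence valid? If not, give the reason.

invalid (sequence truncated)

Leading byte 0xEC = 11101100 → 3-byte form, but only 2 bytes are present.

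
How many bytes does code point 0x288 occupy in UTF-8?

2

U+0288 = 0x288. UTF-8 uses 1 byte below 0x80, 2 below 0x800, 3 below 0x10000, 4 up to 0x10FFFF. 0x288 is in U+0080–U+07FF → 2 bytes.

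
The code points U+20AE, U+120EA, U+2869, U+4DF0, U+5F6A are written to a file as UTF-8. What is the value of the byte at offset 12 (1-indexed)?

0xB7

1-indexed offset 12 is 0-indexed offset 11.
U+20AE → 3-byte form E2 82 AE at offsets 0–2.
U+120EA → 4-byte form F0 92 83 AA at offsets 3–6.
U+2869 → 3-byte form E2 A1 A9 at offsets 7–9.
U+4DF0 → 3-byte form E4 B7 B0 at offsets 10–12.
Offset 11 falls in char 4's range; it's byte 2 of E4 B7 B0 = 0xB7.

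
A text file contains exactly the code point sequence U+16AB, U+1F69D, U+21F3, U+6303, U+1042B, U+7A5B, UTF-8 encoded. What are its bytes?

E1 9A AB F0 9F 9A 9D E2 87 B3 E6 8C 83 F0 90 90 AB E7 A9 9B

U+16AB: 3-byte form → E1 9A AB.
U+1F69D: 4-byte form → F0 9F 9A 9D.
U+21F3: 3-byte form → E2 87 B3.
U+6303: 3-byte form → E6 8C 83.
U+1042B: 4-byte form → F0 90 90 AB.
U+7A5B: 3-byte form → E7 A9 9B.
Concatenated (20 bytes): E1 9A AB F0 9F 9A 9D E2 87 B3 E6 8C 83 F0 90 90 AB E7 A9 9B.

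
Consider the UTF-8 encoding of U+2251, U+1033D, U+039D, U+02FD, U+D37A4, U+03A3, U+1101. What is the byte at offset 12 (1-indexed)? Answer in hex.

0xF3

1-indexed offset 12 is 0-indexed offset 11.
U+2251 → 3-byte form E2 89 91 at offsets 0–2.
U+1033D → 4-byte form F0 90 8C BD at offsets 3–6.
U+039D → 2-byte form CE 9D at offsets 7–8.
U+02FD → 2-byte form CB BD at offsets 9–10.
U+D37A4 → 4-byte form F3 93 9E A4 at offsets 11–14.
Offset 11 falls in char 5's range; it's byte 1 of F3 93 9E A4 = 0xF3.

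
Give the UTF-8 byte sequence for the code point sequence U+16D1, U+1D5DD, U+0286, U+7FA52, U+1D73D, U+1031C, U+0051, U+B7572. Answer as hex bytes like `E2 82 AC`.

E1 9B 91 F0 9D 97 9D CA 86 F1 BF A9 92 F0 9D 9C BD F0 90 8C 9C 51 F2 B7 95 B2

U+16D1: 3-byte form → E1 9B 91.
U+1D5DD: 4-byte form → F0 9D 97 9D.
U+0286: 2-byte form → CA 86.
U+7FA52: 4-byte form → F1 BF A9 92.
U+1D73D: 4-byte form → F0 9D 9C BD.
U+1031C: 4-byte form → F0 90 8C 9C.
U+0051: 1-byte form → 51.
U+B7572: 4-byte form → F2 B7 95 B2.
Concatenated (26 bytes): E1 9B 91 F0 9D 97 9D CA 86 F1 BF A9 92 F0 9D 9C BD F0 90 8C 9C 51 F2 B7 95 B2.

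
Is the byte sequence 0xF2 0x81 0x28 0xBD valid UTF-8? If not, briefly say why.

invalid (non-continuation byte where continuation expected)

Leading byte 0xF2 = 11110010 → 4-byte form.
Byte 3 is 0x28 = 00101000, which is not 10xxxxxx — expected a continuation byte.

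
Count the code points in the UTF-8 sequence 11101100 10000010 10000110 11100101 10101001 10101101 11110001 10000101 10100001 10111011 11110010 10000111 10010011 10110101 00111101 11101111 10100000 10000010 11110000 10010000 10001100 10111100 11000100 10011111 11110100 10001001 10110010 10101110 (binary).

Byte at offset 0: 0xEC = 11101100 → 3-byte char (#1). Advance 3.
Byte at offset 3: 0xE5 = 11100101 → 3-byte char (#2). Advance 3.
Byte at offset 6: 0xF1 = 11110001 → 4-byte char (#3). Advance 4.
Byte at offset 10: 0xF2 = 11110010 → 4-byte char (#4). Advance 4.
Byte at offset 14: 0x3D = 00111101 → 1-byte char (#5). Advance 1.
Byte at offset 15: 0xEF = 11101111 → 3-byte char (#6). Advance 3.
Byte at offset 18: 0xF0 = 11110000 → 4-byte char (#7). Advance 4.
Byte at offset 22: 0xC4 = 11000100 → 2-byte char (#8). Advance 2.
Byte at offset 24: 0xF4 = 11110100 → 4-byte char (#9). Advance 4.
Reached end at offset 28 after 9 code points.

9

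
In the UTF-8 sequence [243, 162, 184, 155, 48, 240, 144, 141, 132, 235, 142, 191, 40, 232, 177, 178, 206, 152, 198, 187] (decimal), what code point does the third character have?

U+10344

Offset 0: leading byte 0xF3 = 11110011 → 4-byte char #1 = F3 A2 B8 9B.
Offset 4: leading byte 0x30 = 00110000 → 1-byte char #2 = 30.
Offset 5: leading byte 0xF0 = 11110000 → 4-byte char #3 = F0 90 8D 84.
Leading byte 0xF0 = 11110000 matches 11110xxx → 4-byte sequence.
Byte 1: 0xF0 = 11110000, payload 000 (3 bits).
Byte 2: 0x90 = 10010000 (10xxxxxx ✓), payload 010000.
Byte 3: 0x8D = 10001101 (10xxxxxx ✓), payload 001101.
Byte 4: 0x84 = 10000100 (10xxxxxx ✓), payload 000100.
Concatenate: 000010000001101000100 = 0x10344 (21 bits → U+10344).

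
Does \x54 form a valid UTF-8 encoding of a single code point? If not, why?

Leading byte 0x54 = 01010100 → 1-byte form.

valid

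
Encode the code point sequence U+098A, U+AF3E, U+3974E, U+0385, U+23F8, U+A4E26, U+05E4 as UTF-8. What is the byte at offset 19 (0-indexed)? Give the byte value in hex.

U+098A → 3-byte form E0 A6 8A at offsets 0–2.
U+AF3E → 3-byte form EA BC BE at offsets 3–5.
U+3974E → 4-byte form F0 B9 9D 8E at offsets 6–9.
U+0385 → 2-byte form CE 85 at offsets 10–11.
U+23F8 → 3-byte form E2 8F B8 at offsets 12–14.
U+A4E26 → 4-byte form F2 A4 B8 A6 at offsets 15–18.
U+05E4 → 2-byte form D7 A4 at offsets 19–20.
Offset 19 falls in char 7's range; it's byte 1 of D7 A4 = 0xD7.

0xD7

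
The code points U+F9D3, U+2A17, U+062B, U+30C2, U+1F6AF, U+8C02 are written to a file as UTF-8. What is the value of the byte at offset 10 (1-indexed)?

1-indexed offset 10 is 0-indexed offset 9.
U+F9D3 → 3-byte form EF A7 93 at offsets 0–2.
U+2A17 → 3-byte form E2 A8 97 at offsets 3–5.
U+062B → 2-byte form D8 AB at offsets 6–7.
U+30C2 → 3-byte form E3 83 82 at offsets 8–10.
Offset 9 falls in char 4's range; it's byte 2 of E3 83 82 = 0x83.

0x83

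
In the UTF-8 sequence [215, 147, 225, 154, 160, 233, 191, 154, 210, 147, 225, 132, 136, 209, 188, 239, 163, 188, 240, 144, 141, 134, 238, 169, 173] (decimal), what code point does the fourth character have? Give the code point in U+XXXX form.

Offset 0: leading byte 0xD7 = 11010111 → 2-byte char #1 = D7 93.
Offset 2: leading byte 0xE1 = 11100001 → 3-byte char #2 = E1 9A A0.
Offset 5: leading byte 0xE9 = 11101001 → 3-byte char #3 = E9 BF 9A.
Offset 8: leading byte 0xD2 = 11010010 → 2-byte char #4 = D2 93.
Leading byte 0xD2 = 11010010 matches 110xxxxx → 2-byte sequence.
Byte 1: 0xD2 = 11010010, payload 10010 (5 bits).
Byte 2: 0x93 = 10010011 (10xxxxxx ✓), payload 010011.
Concatenate: 10010010011 = 0x493 (11 bits → U+0493).

U+0493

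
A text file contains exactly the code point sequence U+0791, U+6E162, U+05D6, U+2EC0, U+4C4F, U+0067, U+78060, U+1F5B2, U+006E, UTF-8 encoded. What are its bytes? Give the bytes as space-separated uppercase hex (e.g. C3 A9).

U+0791: 2-byte form → DE 91.
U+6E162: 4-byte form → F1 AE 85 A2.
U+05D6: 2-byte form → D7 96.
U+2EC0: 3-byte form → E2 BB 80.
U+4C4F: 3-byte form → E4 B1 8F.
U+0067: 1-byte form → 67.
U+78060: 4-byte form → F1 B8 81 A0.
U+1F5B2: 4-byte form → F0 9F 96 B2.
U+006E: 1-byte form → 6E.
Concatenated (24 bytes): DE 91 F1 AE 85 A2 D7 96 E2 BB 80 E4 B1 8F 67 F1 B8 81 A0 F0 9F 96 B2 6E.

DE 91 F1 AE 85 A2 D7 96 E2 BB 80 E4 B1 8F 67 F1 B8 81 A0 F0 9F 96 B2 6E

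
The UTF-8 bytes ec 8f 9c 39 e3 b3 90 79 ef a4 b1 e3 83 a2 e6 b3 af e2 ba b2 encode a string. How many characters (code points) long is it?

8

Byte at offset 0: 0xEC = 11101100 → 3-byte char (#1). Advance 3.
Byte at offset 3: 0x39 = 00111001 → 1-byte char (#2). Advance 1.
Byte at offset 4: 0xE3 = 11100011 → 3-byte char (#3). Advance 3.
Byte at offset 7: 0x79 = 01111001 → 1-byte char (#4). Advance 1.
Byte at offset 8: 0xEF = 11101111 → 3-byte char (#5). Advance 3.
Byte at offset 11: 0xE3 = 11100011 → 3-byte char (#6). Advance 3.
Byte at offset 14: 0xE6 = 11100110 → 3-byte char (#7). Advance 3.
Byte at offset 17: 0xE2 = 11100010 → 3-byte char (#8). Advance 3.
Reached end at offset 20 after 8 code points.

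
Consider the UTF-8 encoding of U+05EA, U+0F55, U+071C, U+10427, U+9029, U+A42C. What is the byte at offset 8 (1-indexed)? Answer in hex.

1-indexed offset 8 is 0-indexed offset 7.
U+05EA → 2-byte form D7 AA at offsets 0–1.
U+0F55 → 3-byte form E0 BD 95 at offsets 2–4.
U+071C → 2-byte form DC 9C at offsets 5–6.
U+10427 → 4-byte form F0 90 90 A7 at offsets 7–10.
Offset 7 falls in char 4's range; it's byte 1 of F0 90 90 A7 = 0xF0.

0xF0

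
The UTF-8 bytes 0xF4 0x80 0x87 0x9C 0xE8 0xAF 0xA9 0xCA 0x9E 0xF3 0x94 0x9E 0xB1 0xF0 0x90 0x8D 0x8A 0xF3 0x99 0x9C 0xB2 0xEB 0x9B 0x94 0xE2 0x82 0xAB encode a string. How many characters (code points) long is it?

Byte at offset 0: 0xF4 = 11110100 → 4-byte char (#1). Advance 4.
Byte at offset 4: 0xE8 = 11101000 → 3-byte char (#2). Advance 3.
Byte at offset 7: 0xCA = 11001010 → 2-byte char (#3). Advance 2.
Byte at offset 9: 0xF3 = 11110011 → 4-byte char (#4). Advance 4.
Byte at offset 13: 0xF0 = 11110000 → 4-byte char (#5). Advance 4.
Byte at offset 17: 0xF3 = 11110011 → 4-byte char (#6). Advance 4.
Byte at offset 21: 0xEB = 11101011 → 3-byte char (#7). Advance 3.
Byte at offset 24: 0xE2 = 11100010 → 3-byte char (#8). Advance 3.
Reached end at offset 27 after 8 code points.

8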